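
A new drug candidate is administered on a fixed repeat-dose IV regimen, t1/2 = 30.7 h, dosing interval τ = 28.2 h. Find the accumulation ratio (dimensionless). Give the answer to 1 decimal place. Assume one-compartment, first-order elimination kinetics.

2.1

k = ln2 / t½ = 0.693147 / 30.7 = 0.02258 h⁻¹
e^(−kτ) = e^(−0.02258 × 28.2) = 0.5290
Accumulation ratio R = 1 / (1 − e^(−kτ)) = 1 / (1 − 0.5290) = 2.123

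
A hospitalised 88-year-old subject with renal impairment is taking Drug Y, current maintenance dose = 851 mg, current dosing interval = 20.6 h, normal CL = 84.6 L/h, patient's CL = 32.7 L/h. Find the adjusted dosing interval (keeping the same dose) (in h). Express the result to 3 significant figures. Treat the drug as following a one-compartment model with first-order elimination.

To keep the same average steady-state level, dosing rate must scale with clearance.
CL ratio = 32.7 / 84.6 = 0.3865
New interval (same dose) = 20.6 / 0.3865 = 53.30 h

53.3 h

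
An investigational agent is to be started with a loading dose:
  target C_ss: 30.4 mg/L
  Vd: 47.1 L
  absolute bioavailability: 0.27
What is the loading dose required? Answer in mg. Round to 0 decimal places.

5303 mg

LD = Css × Vd / F = 30.4 × 47.1 / 0.27 = 5303 mg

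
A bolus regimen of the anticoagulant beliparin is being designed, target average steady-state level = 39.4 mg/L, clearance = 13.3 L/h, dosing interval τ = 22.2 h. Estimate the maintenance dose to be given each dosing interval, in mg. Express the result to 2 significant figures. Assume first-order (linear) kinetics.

12000 mg

At steady state, Dose/τ = Css × CL.
Dose = Css × CL × τ = 39.4 × 13.30 × 22.2 = 11630 mg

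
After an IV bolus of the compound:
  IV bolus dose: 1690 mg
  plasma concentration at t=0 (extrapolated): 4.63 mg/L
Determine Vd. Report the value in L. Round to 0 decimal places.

365 L

Vd = Dose / C₀ = 1690 / 4.63 = 365.0 L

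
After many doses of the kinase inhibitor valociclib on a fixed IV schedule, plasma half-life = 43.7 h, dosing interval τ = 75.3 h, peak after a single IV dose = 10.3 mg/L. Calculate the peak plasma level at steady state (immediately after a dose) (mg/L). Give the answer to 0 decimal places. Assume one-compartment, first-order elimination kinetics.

15 mg/L

k = ln2 / t½ = 0.693147 / 43.7 = 0.01586 h⁻¹
e^(−kτ) = e^(−0.01586 × 75.3) = 0.3029
Accumulation ratio R = 1 / (1 − e^(−kτ)) = 1 / (1 − 0.3029) = 1.435
Steady-state peak = C₀ × R = 10.3 × 1.435 = 14.78 mg/L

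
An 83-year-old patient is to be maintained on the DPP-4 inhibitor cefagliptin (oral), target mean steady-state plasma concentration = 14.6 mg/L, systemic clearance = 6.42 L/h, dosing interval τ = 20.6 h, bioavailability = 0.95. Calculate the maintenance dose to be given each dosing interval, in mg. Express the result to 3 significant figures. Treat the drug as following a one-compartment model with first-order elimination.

2030 mg

At steady state, F × (Dose/τ) = Css × CL.
Dose = Css × CL × τ / F = 14.6 × 6.420 × 20.6 / 0.95 = 2033 mg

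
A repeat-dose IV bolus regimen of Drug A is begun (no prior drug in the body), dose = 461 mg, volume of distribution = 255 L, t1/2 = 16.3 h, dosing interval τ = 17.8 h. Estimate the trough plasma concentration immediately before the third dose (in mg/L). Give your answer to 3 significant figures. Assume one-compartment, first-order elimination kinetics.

1.25 mg/L

C₀ per dose = Dose / Vd = 461 / 255 = 1.808 mg/L
k = ln2 / t½ = 0.693147 / 16.3 = 0.04252 h⁻¹
Fraction remaining after one interval: r = e^(−kτ) = e^(−0.04252 × 17.8) = 0.4691
Before dose 3, 2 doses have been given (aged 1τ, 2τ).
C_trough = C₀ × (r + r²) = 1.808 × (0.4691 + 0.2201) = 1.246 mg/L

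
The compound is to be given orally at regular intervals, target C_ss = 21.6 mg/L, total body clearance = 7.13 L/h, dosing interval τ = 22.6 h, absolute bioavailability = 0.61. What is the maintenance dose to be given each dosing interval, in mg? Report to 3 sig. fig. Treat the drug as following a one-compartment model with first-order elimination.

5710 mg

At steady state, F × (Dose/τ) = Css × CL.
Dose = Css × CL × τ / F = 21.6 × 7.130 × 22.6 / 0.61 = 5706 mg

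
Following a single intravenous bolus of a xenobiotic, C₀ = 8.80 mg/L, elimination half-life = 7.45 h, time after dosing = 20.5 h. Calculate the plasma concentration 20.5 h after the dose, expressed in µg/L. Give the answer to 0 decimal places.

k = ln2 / t½ = 0.693147 / 7.45 = 0.09304 h⁻¹
C = C₀ · e^(−k·t) = 8.800 × e^(−0.09304 × 20.5)
  = 8.800 × 0.1485 = 1.307 mg/L
Convert: 1.307 mg/L × 1000 = 1307 µg/L

1307 µg/L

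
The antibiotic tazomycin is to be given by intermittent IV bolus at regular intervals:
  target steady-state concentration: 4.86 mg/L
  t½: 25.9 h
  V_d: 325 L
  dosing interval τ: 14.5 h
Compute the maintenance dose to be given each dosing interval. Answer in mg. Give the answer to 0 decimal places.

k = ln2 / t½ = 0.693147 / 25.9 = 0.02676 h⁻¹
CL = k × Vd = 0.02676 × 325 = 8.697 L/h
At steady state, Dose/τ = Css × CL.
Dose = Css × CL × τ = 4.86 × 8.697 × 14.5 = 612.9 mg

613 mg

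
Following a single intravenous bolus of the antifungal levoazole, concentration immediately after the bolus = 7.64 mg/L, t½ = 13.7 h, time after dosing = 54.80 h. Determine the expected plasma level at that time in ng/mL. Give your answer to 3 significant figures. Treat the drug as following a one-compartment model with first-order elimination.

478 ng/mL

k = ln2 / t½ = 0.693147 / 13.7 = 0.05059 h⁻¹
t / t½ = 54.80 / 13.7 = 4 half-lives
C = C₀ × (1/2)^4 = 7.640 × 0.06250 = 0.4775 mg/L
Convert: 0.4775 mg/L × 1000 = 477.5 ng/mL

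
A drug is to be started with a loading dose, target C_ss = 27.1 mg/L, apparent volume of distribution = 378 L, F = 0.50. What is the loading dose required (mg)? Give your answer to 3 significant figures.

LD = Css × Vd / F = 27.1 × 378 / 0.50 = 20490 mg

20500 mg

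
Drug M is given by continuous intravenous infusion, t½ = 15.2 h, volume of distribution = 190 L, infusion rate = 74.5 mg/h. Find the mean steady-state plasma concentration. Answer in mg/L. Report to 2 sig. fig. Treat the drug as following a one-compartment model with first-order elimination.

8.6 mg/L

k = ln2 / t½ = 0.693147 / 15.2 = 0.04560 h⁻¹
CL = k × Vd = 0.04560 × 190 = 8.664 L/h
At steady state Css = R₀ / CL = 74.5 / 8.664 = 8.599 mg/L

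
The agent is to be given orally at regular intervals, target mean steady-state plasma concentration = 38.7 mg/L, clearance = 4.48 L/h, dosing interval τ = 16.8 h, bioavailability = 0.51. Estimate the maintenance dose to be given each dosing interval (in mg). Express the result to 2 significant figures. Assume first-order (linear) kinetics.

At steady state, F × (Dose/τ) = Css × CL.
Dose = Css × CL × τ / F = 38.7 × 4.480 × 16.8 / 0.51 = 5711 mg

5700 mg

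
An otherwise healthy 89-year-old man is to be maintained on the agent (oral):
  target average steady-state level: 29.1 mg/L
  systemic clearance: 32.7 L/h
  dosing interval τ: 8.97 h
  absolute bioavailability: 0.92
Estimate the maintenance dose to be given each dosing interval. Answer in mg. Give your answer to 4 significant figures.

At steady state, F × (Dose/τ) = Css × CL.
Dose = Css × CL × τ / F = 29.1 × 32.70 × 8.97 / 0.92 = 9278 mg

9278 mg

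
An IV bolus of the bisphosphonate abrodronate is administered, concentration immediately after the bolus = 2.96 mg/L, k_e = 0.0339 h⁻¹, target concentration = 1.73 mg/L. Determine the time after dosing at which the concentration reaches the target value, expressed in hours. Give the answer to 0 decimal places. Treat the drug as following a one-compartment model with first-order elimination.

t = ln(C₀ / C) / k = ln(2.960 / 1.73) / 0.03390
  = ln(1.711) / 0.03390 = 0.5371 / 0.03390 = 15.84 h

16 h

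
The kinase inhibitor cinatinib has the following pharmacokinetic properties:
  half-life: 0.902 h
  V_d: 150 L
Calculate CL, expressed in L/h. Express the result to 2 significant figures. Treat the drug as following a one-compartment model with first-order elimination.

120 L/h

k = ln2 / t½ = 0.693147 / 0.902 = 0.7685 h⁻¹
CL = k × Vd = 0.7685 × 150 = 115.3 L/h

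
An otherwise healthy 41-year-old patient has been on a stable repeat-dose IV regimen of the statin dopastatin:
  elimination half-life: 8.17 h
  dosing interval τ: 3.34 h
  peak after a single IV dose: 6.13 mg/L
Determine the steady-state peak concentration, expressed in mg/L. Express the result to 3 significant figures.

24.8 mg/L

k = ln2 / t½ = 0.693147 / 8.17 = 0.08484 h⁻¹
e^(−kτ) = e^(−0.08484 × 3.34) = 0.7532
Accumulation ratio R = 1 / (1 − e^(−kτ)) = 1 / (1 − 0.7532) = 4.052
Steady-state peak = C₀ × R = 6.13 × 4.052 = 24.84 mg/L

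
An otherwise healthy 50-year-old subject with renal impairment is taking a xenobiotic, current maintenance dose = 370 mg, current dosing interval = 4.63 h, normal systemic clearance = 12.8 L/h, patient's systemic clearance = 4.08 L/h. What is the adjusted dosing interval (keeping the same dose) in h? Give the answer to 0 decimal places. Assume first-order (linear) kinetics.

15 h

To keep the same average steady-state level, dosing rate must scale with clearance.
CL ratio = 4.08 / 12.8 = 0.3188
New interval (same dose) = 4.63 / 0.3188 = 14.52 h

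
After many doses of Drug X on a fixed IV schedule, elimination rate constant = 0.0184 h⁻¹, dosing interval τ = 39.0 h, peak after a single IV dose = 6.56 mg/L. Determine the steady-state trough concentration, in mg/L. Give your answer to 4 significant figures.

e^(−kτ) = e^(−0.01840 × 39.0) = 0.4879
Accumulation ratio R = 1 / (1 − e^(−kτ)) = 1 / (1 − 0.4879) = 1.953
Steady-state trough = C₀ × R × e^(−kτ) = 6.56 × 1.953 × 0.4879 = 6.251 mg/L

6.251 mg/L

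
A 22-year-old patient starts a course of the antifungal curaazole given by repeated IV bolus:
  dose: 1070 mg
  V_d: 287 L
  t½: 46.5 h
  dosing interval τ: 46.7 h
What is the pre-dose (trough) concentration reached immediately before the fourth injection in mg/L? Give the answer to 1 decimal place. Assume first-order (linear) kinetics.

3.2 mg/L

C₀ per dose = Dose / Vd = 1070 / 287 = 3.728 mg/L
k = ln2 / t½ = 0.693147 / 46.5 = 0.01491 h⁻¹
Fraction remaining after one interval: r = e^(−kτ) = e^(−0.01491 × 46.7) = 0.4984
Before dose 4, 3 doses have been given (aged 1τ, 2τ, 3τ).
C_trough = C₀ × (r + r² + … + r^3) = C₀ × r(1−r^3)/(1−r)
        = 3.728 × 0.4984 × (1 − 0.1238) / (1 − 0.4984) = 3.246 mg/L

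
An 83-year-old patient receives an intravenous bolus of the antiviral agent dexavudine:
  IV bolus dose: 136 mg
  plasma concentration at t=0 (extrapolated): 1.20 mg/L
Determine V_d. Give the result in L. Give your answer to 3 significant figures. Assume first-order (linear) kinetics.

Vd = Dose / C₀ = 136.0 / 1.20 = 113.3 L

113 L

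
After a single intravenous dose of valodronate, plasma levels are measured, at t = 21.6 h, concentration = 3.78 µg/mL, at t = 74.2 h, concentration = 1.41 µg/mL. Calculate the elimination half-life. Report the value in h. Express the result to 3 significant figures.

37.0 h

k = ln(C₁/C₂) / (t₂ − t₁) = ln(3.78/1.41) / (74.2 − 21.6)
  = 0.9861 / 52.60 = 0.01875 h⁻¹
t½ = ln2 / k = 0.693147 / 0.01875 = 36.97 h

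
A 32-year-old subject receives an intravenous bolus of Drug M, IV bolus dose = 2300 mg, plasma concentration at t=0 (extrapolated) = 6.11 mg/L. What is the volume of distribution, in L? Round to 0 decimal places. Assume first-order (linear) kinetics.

Vd = Dose / C₀ = 2300 / 6.11 = 376.4 L

376 L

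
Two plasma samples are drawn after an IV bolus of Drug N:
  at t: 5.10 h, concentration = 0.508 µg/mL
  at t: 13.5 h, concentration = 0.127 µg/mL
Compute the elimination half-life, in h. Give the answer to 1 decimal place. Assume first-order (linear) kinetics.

4.2 h

k = ln(C₁/C₂) / (t₂ − t₁) = ln(0.508/0.127) / (13.5 − 5.10)
  = 1.386 / 8.400 = 0.1650 h⁻¹
t½ = ln2 / k = 0.693147 / 0.1650 = 4.201 h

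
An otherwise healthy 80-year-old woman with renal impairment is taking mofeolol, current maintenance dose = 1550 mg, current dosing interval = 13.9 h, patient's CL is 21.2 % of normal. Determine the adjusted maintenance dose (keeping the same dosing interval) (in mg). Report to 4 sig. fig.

328.6 mg

To keep the same average steady-state level, dosing rate must scale with clearance.
CL ratio = 21.2 / 100 = 0.2120
New dose (same interval) = 1550 × 0.2120 = 328.6 mg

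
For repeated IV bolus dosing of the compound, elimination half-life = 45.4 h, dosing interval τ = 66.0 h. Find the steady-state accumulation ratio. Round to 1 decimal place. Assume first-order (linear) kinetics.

k = ln2 / t½ = 0.693147 / 45.4 = 0.01527 h⁻¹
e^(−kτ) = e^(−0.01527 × 66.0) = 0.3650
Accumulation ratio R = 1 / (1 − e^(−kτ)) = 1 / (1 − 0.3650) = 1.575

1.6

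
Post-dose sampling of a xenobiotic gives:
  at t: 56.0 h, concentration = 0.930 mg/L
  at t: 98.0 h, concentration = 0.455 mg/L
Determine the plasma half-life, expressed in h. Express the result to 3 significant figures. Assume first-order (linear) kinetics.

k = ln(C₁/C₂) / (t₂ − t₁) = ln(0.930/0.455) / (98.0 − 56.0)
  = 0.7149 / 42.00 = 0.01702 h⁻¹
t½ = ln2 / k = 0.693147 / 0.01702 = 40.73 h

40.7 h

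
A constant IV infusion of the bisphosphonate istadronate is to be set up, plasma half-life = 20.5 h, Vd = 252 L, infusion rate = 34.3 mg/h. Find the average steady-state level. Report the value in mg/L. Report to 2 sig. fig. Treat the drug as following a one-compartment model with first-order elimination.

4.0 mg/L

k = ln2 / t½ = 0.693147 / 20.5 = 0.03381 h⁻¹
CL = k × Vd = 0.03381 × 252 = 8.520 L/h
At steady state Css = R₀ / CL = 34.3 / 8.520 = 4.026 mg/L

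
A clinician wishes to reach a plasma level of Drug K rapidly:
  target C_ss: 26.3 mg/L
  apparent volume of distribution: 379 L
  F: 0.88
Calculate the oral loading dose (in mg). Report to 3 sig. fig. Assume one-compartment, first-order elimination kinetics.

11300 mg

LD = Css × Vd / F = 26.3 × 379 / 0.88 = 11330 mg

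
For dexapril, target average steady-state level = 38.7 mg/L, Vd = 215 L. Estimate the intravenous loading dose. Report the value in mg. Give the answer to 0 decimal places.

LD = Css × Vd = 38.7 × 215 = 8321 mg

8321 mg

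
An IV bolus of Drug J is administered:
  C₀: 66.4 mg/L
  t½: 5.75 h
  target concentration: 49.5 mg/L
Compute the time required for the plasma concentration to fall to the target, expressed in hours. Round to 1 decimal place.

k = ln2 / t½ = 0.693147 / 5.75 = 0.1205 h⁻¹
t = ln(C₀ / C) / k = ln(66.40 / 49.5) / 0.1205
  = ln(1.341) / 0.1205 = 0.2934 / 0.1205 = 2.435 h

2.4 h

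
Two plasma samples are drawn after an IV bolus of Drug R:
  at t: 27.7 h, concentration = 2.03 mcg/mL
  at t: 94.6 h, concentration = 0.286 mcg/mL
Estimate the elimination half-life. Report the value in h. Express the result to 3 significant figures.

k = ln(C₁/C₂) / (t₂ − t₁) = ln(2.03/0.286) / (94.6 − 27.7)
  = 1.960 / 66.90 = 0.02930 h⁻¹
t½ = ln2 / k = 0.693147 / 0.02930 = 23.66 h

23.7 h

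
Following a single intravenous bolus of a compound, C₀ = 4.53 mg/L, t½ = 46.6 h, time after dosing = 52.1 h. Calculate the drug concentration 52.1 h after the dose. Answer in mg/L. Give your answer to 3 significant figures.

2.09 mg/L

k = ln2 / t½ = 0.693147 / 46.6 = 0.01487 h⁻¹
C = C₀ · e^(−k·t) = 4.530 × e^(−0.01487 × 52.1)
  = 4.530 × 0.4608 = 2.087 mg/L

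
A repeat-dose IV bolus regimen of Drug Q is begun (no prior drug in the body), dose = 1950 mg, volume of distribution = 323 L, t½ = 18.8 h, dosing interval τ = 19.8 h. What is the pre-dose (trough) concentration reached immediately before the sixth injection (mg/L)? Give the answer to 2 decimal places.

C₀ per dose = Dose / Vd = 1950 / 323 = 6.037 mg/L
k = ln2 / t½ = 0.693147 / 18.8 = 0.03687 h⁻¹
Fraction remaining after one interval: r = e^(−kτ) = e^(−0.03687 × 19.8) = 0.4819
Before dose 6, 5 doses have been given (aged 1τ, 2τ, 3τ, 4τ, 5τ).
C_trough = C₀ × (r + r² + … + r^5) = C₀ × r(1−r^5)/(1−r)
        = 6.037 × 0.4819 × (1 − 0.02599) / (1 − 0.4819) = 5.469 mg/L

5.47 mg/L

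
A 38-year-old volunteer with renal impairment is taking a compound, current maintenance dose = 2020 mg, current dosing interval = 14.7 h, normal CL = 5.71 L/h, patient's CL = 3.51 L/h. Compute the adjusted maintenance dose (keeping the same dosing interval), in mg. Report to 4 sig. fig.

To keep the same average steady-state level, dosing rate must scale with clearance.
CL ratio = 3.51 / 5.71 = 0.6147
New dose (same interval) = 2020 × 0.6147 = 1242 mg

1242 mg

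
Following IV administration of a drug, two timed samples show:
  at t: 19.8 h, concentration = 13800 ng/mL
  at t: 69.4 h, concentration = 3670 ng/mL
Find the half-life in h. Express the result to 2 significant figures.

26 h

k = ln(C₁/C₂) / (t₂ − t₁) = ln(13800/3670) / (69.4 − 19.8)
  = 1.324 / 49.60 = 0.02669 h⁻¹
t½ = ln2 / k = 0.693147 / 0.02669 = 25.97 h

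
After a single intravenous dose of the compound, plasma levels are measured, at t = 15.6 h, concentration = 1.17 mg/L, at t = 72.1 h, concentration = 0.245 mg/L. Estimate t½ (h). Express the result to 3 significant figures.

25.0 h

k = ln(C₁/C₂) / (t₂ − t₁) = ln(1.17/0.245) / (72.1 − 15.6)
  = 1.564 / 56.50 = 0.02768 h⁻¹
t½ = ln2 / k = 0.693147 / 0.02768 = 25.04 h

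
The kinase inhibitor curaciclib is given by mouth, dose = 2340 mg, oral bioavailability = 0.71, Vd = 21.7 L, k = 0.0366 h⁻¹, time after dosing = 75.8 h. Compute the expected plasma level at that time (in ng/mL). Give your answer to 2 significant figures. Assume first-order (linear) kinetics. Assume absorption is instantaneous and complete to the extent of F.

Amount reaching circulation = F × Dose = 0.71 × 2340 = 1661 mg
C₀ = F·Dose / Vd = 1661 / 21.7 = 76.54 mg/L
C = C₀ · e^(−k·t) = 76.54 × e^(−0.03660 × 75.8)
  = 76.54 × 0.06239 = 4.775 mg/L
Convert: 4.775 mg/L × 1000 = 4775 ng/mL

4800 ng/mL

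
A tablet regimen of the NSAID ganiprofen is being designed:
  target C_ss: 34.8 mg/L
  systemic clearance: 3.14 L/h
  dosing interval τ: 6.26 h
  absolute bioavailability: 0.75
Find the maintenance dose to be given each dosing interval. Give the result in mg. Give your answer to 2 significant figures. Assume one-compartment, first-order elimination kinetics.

At steady state, F × (Dose/τ) = Css × CL.
Dose = Css × CL × τ / F = 34.8 × 3.140 × 6.26 / 0.75 = 912.1 mg

910 mg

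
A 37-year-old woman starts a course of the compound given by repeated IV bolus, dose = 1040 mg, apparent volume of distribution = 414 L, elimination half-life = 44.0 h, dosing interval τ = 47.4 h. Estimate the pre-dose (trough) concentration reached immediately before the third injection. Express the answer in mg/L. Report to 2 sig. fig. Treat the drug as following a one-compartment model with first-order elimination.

1.8 mg/L

C₀ per dose = Dose / Vd = 1040 / 414 = 2.512 mg/L
k = ln2 / t½ = 0.693147 / 44.0 = 0.01575 h⁻¹
Fraction remaining after one interval: r = e^(−kτ) = e^(−0.01575 × 47.4) = 0.4740
Before dose 3, 2 doses have been given (aged 1τ, 2τ).
C_trough = C₀ × (r + r²) = 2.512 × (0.4740 + 0.2247) = 1.755 mg/L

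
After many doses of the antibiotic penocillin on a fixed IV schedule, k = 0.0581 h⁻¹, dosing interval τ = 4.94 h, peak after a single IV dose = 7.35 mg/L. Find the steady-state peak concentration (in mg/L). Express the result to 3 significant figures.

e^(−kτ) = e^(−0.05810 × 4.94) = 0.7505
Accumulation ratio R = 1 / (1 − e^(−kτ)) = 1 / (1 − 0.7505) = 4.008
Steady-state peak = C₀ × R = 7.35 × 4.008 = 29.46 mg/L

29.5 mg/L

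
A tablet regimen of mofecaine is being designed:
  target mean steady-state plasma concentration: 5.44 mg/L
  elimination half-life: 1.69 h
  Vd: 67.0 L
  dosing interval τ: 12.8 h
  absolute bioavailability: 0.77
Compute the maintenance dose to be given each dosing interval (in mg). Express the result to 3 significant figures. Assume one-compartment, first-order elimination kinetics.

k = ln2 / t½ = 0.693147 / 1.69 = 0.4101 h⁻¹
CL = k × Vd = 0.4101 × 67.0 = 27.48 L/h
At steady state, F × (Dose/τ) = Css × CL.
Dose = Css × CL × τ / F = 5.44 × 27.48 × 12.8 / 0.77 = 2485 mg

2490 mg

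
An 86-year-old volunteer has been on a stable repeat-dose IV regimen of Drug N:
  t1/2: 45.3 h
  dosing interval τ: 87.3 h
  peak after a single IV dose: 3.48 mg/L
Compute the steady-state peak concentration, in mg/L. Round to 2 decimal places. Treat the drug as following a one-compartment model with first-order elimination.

4.72 mg/L

k = ln2 / t½ = 0.693147 / 45.3 = 0.01530 h⁻¹
e^(−kτ) = e^(−0.01530 × 87.3) = 0.2630
Accumulation ratio R = 1 / (1 − e^(−kτ)) = 1 / (1 − 0.2630) = 1.357
Steady-state peak = C₀ × R = 3.48 × 1.357 = 4.722 mg/L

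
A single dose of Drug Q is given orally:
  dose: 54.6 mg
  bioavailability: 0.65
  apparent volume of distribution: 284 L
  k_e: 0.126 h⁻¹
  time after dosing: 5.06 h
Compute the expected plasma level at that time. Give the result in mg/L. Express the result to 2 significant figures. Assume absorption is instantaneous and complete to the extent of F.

Amount reaching circulation = F × Dose = 0.65 × 54.60 = 35.49 mg
C₀ = F·Dose / Vd = 35.49 / 284 = 0.1250 mg/L
C = C₀ · e^(−k·t) = 0.1250 × e^(−0.1260 × 5.06)
  = 0.1250 × 0.5286 = 0.06608 mg/L

0.066 mg/L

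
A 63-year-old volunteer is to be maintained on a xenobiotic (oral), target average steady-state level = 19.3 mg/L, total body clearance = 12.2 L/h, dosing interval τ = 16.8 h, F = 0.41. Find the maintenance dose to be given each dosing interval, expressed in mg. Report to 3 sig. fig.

9650 mg

At steady state, F × (Dose/τ) = Css × CL.
Dose = Css × CL × τ / F = 19.3 × 12.20 × 16.8 / 0.41 = 9648 mg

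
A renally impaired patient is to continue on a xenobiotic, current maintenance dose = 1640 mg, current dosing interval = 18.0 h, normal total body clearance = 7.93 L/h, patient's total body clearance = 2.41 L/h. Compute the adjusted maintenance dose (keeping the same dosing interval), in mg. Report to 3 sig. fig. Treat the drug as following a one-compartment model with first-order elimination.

498 mg

To keep the same average steady-state level, dosing rate must scale with clearance.
CL ratio = 2.41 / 7.93 = 0.3039
New dose (same interval) = 1640 × 0.3039 = 498.4 mg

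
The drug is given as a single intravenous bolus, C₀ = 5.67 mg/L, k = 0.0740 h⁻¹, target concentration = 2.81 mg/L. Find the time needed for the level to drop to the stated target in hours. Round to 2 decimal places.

t = ln(C₀ / C) / k = ln(5.670 / 2.81) / 0.07400
  = ln(2.018) / 0.07400 = 0.7021 / 0.07400 = 9.488 h

9.49 h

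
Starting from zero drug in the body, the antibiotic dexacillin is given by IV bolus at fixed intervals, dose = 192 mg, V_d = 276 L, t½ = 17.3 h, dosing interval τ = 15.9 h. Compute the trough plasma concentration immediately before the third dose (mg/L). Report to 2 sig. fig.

0.56 mg/L

C₀ per dose = Dose / Vd = 192 / 276 = 0.6957 mg/L
k = ln2 / t½ = 0.693147 / 17.3 = 0.04007 h⁻¹
Fraction remaining after one interval: r = e^(−kτ) = e^(−0.04007 × 15.9) = 0.5288
Before dose 3, 2 doses have been given (aged 1τ, 2τ).
C_trough = C₀ × (r + r²) = 0.6957 × (0.5288 + 0.2796) = 0.5624 mg/L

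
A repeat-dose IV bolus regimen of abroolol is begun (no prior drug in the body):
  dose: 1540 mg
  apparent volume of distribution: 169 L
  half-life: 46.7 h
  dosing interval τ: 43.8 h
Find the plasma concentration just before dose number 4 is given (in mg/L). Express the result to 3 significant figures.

8.54 mg/L

C₀ per dose = Dose / Vd = 1540 / 169 = 9.112 mg/L
k = ln2 / t½ = 0.693147 / 46.7 = 0.01484 h⁻¹
Fraction remaining after one interval: r = e^(−kτ) = e^(−0.01484 × 43.8) = 0.5220
Before dose 4, 3 doses have been given (aged 1τ, 2τ, 3τ).
C_trough = C₀ × (r + r² + … + r^3) = C₀ × r(1−r^3)/(1−r)
        = 9.112 × 0.5220 × (1 − 0.1422) / (1 − 0.5220) = 8.536 mg/L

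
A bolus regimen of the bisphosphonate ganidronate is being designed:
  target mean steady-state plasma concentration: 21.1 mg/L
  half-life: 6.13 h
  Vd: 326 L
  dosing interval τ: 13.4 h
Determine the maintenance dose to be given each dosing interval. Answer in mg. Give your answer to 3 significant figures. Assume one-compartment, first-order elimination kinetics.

10400 mg

k = ln2 / t½ = 0.693147 / 6.13 = 0.1131 h⁻¹
CL = k × Vd = 0.1131 × 326 = 36.87 L/h
At steady state, Dose/τ = Css × CL.
Dose = Css × CL × τ = 21.1 × 36.87 × 13.4 = 10420 mg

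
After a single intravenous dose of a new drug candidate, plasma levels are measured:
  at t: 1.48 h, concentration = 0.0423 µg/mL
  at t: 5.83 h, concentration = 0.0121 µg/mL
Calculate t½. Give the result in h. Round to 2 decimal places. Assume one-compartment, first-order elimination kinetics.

2.41 h

k = ln(C₁/C₂) / (t₂ − t₁) = ln(0.0423/0.0121) / (5.83 − 1.48)
  = 1.252 / 4.350 = 0.2878 h⁻¹
t½ = ln2 / k = 0.693147 / 0.2878 = 2.408 h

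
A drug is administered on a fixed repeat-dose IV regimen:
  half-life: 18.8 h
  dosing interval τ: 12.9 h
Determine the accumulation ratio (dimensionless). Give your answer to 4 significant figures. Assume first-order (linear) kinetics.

k = ln2 / t½ = 0.693147 / 18.8 = 0.03687 h⁻¹
e^(−kτ) = e^(−0.03687 × 12.9) = 0.6215
Accumulation ratio R = 1 / (1 − e^(−kτ)) = 1 / (1 − 0.6215) = 2.642

2.642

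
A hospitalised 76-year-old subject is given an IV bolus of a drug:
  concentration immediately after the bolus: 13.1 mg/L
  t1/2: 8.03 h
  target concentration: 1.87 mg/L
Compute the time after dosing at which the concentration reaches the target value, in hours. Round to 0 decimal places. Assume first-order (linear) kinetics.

k = ln2 / t½ = 0.693147 / 8.03 = 0.08632 h⁻¹
t = ln(C₀ / C) / k = ln(13.10 / 1.87) / 0.08632
  = ln(7.005) / 0.08632 = 1.947 / 0.08632 = 22.56 h

23 h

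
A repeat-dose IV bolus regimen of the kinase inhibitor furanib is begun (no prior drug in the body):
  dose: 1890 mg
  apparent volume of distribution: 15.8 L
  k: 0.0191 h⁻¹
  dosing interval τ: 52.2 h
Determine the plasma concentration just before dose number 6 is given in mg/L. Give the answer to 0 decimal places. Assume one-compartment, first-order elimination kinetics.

69 mg/L

C₀ per dose = Dose / Vd = 1890 / 15.8 = 119.6 mg/L
Fraction remaining after one interval: r = e^(−kτ) = e^(−0.01910 × 52.2) = 0.3690
Before dose 6, 5 doses have been given (aged 1τ, 2τ, 3τ, 4τ, 5τ).
C_trough = C₀ × (r + r² + … + r^5) = C₀ × r(1−r^5)/(1−r)
        = 119.6 × 0.3690 × (1 − 0.006841) / (1 − 0.3690) = 69.46 mg/L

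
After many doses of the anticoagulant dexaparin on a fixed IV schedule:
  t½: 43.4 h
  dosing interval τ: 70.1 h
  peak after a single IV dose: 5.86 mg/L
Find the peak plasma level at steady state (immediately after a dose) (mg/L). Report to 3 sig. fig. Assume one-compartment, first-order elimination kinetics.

8.70 mg/L

k = ln2 / t½ = 0.693147 / 43.4 = 0.01597 h⁻¹
e^(−kτ) = e^(−0.01597 × 70.1) = 0.3264
Accumulation ratio R = 1 / (1 − e^(−kτ)) = 1 / (1 − 0.3264) = 1.485
Steady-state peak = C₀ × R = 5.86 × 1.485 = 8.702 mg/L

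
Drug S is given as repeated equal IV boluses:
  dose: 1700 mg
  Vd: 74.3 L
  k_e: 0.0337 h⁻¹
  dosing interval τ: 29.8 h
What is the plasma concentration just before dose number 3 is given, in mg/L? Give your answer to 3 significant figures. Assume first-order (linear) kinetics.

11.5 mg/L

C₀ per dose = Dose / Vd = 1700 / 74.3 = 22.88 mg/L
Fraction remaining after one interval: r = e^(−kτ) = e^(−0.03370 × 29.8) = 0.3663
Before dose 3, 2 doses have been given (aged 1τ, 2τ).
C_trough = C₀ × (r + r²) = 22.88 × (0.3663 + 0.1342) = 11.45 mg/L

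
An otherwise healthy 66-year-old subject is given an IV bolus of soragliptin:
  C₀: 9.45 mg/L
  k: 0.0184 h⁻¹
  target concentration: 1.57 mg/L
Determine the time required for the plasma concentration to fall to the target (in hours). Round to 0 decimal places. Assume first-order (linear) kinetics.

98 h

t = ln(C₀ / C) / k = ln(9.450 / 1.57) / 0.01840
  = ln(6.019) / 0.01840 = 1.795 / 0.01840 = 97.55 h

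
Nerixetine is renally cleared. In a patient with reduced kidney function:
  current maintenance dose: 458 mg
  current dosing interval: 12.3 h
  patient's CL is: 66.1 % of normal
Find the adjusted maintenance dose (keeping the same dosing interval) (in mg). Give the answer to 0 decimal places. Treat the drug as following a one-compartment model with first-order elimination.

To keep the same average steady-state level, dosing rate must scale with clearance.
CL ratio = 66.1 / 100 = 0.6610
New dose (same interval) = 458 × 0.6610 = 302.7 mg

303 mg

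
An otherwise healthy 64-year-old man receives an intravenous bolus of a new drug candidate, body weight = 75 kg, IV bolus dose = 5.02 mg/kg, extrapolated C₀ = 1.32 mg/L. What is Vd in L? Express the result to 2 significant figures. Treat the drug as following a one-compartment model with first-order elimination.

Dose = 5.02 × 75 = 376.5 mg
Vd = Dose / C₀ = 376.5 / 1.32 = 285.2 L

290 L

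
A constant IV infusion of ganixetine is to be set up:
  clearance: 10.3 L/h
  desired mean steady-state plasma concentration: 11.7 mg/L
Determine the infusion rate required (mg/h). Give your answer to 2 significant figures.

120 mg/h

At steady state, infusion rate R₀ = Css × CL = 11.7 × 10.30 = 120.5 mg/h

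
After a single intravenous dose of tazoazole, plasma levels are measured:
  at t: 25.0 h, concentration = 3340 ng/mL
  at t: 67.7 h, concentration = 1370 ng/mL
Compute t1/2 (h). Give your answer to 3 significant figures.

33.2 h

k = ln(C₁/C₂) / (t₂ − t₁) = ln(3340/1370) / (67.7 − 25.0)
  = 0.8912 / 42.70 = 0.02087 h⁻¹
t½ = ln2 / k = 0.693147 / 0.02087 = 33.21 h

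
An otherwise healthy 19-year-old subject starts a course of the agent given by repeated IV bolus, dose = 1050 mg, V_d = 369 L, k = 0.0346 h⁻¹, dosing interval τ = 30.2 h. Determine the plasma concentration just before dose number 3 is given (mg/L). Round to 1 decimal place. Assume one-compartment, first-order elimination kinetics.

1.4 mg/L

C₀ per dose = Dose / Vd = 1050 / 369 = 2.846 mg/L
Fraction remaining after one interval: r = e^(−kτ) = e^(−0.03460 × 30.2) = 0.3517
Before dose 3, 2 doses have been given (aged 1τ, 2τ).
C_trough = C₀ × (r + r²) = 2.846 × (0.3517 + 0.1237) = 1.353 mg/L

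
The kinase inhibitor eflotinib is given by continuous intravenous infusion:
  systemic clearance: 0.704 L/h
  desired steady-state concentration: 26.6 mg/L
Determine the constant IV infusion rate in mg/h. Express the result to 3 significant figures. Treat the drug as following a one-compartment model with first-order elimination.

18.7 mg/h

At steady state, infusion rate R₀ = Css × CL = 26.6 × 0.7040 = 18.73 mg/h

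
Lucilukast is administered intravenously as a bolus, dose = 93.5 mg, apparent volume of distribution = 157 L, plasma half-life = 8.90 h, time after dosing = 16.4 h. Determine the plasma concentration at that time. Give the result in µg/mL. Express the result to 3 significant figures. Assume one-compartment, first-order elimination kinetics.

C₀ = Dose / Vd = 93.50 / 157 = 0.5955 mg/L
k = ln2 / t½ = 0.693147 / 8.90 = 0.07788 h⁻¹
C = C₀ · e^(−k·t) = 0.5955 × e^(−0.07788 × 16.4)
  = 0.5955 × 0.2788 = 0.1660 mg/L
(0.1660 mg/L = 0.1660 µg/mL)

0.166 µg/mL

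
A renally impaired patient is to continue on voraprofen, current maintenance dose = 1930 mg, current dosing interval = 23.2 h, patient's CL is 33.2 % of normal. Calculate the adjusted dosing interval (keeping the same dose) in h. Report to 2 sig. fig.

70 h

To keep the same average steady-state level, dosing rate must scale with clearance.
CL ratio = 33.2 / 100 = 0.3320
New interval (same dose) = 23.2 / 0.3320 = 69.88 h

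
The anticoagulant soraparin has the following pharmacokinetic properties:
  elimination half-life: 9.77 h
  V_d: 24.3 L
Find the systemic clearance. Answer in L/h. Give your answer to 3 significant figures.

1.72 L/h

k = ln2 / t½ = 0.693147 / 9.77 = 0.07095 h⁻¹
CL = k × Vd = 0.07095 × 24.3 = 1.724 L/h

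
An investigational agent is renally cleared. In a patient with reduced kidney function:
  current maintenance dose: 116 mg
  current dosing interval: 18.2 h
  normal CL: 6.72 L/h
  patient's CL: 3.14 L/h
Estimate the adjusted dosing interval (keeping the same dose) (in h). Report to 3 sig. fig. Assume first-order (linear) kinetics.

39.0 h

To keep the same average steady-state level, dosing rate must scale with clearance.
CL ratio = 3.14 / 6.72 = 0.4673
New interval (same dose) = 18.2 / 0.4673 = 38.95 h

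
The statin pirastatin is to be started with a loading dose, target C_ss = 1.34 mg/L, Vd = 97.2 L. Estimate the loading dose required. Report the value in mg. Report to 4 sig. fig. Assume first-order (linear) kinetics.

LD = Css × Vd = 1.34 × 97.2 = 130.2 mg

130.2 mg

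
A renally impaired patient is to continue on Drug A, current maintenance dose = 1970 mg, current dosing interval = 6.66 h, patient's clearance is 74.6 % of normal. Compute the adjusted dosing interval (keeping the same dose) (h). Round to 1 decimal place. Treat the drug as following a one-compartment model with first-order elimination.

To keep the same average steady-state level, dosing rate must scale with clearance.
CL ratio = 74.6 / 100 = 0.7460
New interval (same dose) = 6.66 / 0.7460 = 8.928 h

8.9 h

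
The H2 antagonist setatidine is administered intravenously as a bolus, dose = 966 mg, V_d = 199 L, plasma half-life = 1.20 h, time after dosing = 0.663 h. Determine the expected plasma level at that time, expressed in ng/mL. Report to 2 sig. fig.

C₀ = Dose / Vd = 966.0 / 199 = 4.854 mg/L
k = ln2 / t½ = 0.693147 / 1.20 = 0.5776 h⁻¹
C = C₀ · e^(−k·t) = 4.854 × e^(−0.5776 × 0.663)
  = 4.854 × 0.6818 = 3.309 mg/L
Convert: 3.309 mg/L × 1000 = 3309 ng/mL

3300 ng/mL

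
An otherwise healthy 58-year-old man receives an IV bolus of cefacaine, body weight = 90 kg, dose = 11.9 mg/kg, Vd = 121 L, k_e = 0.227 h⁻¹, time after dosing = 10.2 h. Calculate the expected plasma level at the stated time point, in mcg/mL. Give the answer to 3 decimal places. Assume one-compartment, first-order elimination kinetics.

0.874 mcg/mL

Total dose = 11.9 × 90 = 1071 mg
C₀ = Dose / Vd = 1071 / 121 = 8.851 mg/L
C = C₀ · e^(−k·t) = 8.851 × e^(−0.2270 × 10.2)
  = 8.851 × 0.09873 = 0.8739 mg/L
(0.8739 mg/L = 0.8739 mcg/mL)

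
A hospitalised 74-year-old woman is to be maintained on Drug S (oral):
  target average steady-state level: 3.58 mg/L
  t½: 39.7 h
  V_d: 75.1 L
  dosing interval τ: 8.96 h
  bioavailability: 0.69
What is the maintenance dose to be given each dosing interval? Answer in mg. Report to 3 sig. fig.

k = ln2 / t½ = 0.693147 / 39.7 = 0.01746 h⁻¹
CL = k × Vd = 0.01746 × 75.1 = 1.311 L/h
At steady state, F × (Dose/τ) = Css × CL.
Dose = Css × CL × τ / F = 3.58 × 1.311 × 8.96 / 0.69 = 60.95 mg

61.0 mg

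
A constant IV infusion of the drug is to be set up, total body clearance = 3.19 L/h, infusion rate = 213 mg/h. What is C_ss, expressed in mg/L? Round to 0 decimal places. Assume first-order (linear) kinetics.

At steady state Css = R₀ / CL = 213 / 3.190 = 66.77 mg/L

67 mg/L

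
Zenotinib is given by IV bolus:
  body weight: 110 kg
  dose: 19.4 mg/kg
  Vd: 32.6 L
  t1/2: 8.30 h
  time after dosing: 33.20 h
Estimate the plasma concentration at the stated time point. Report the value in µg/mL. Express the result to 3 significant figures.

Total dose = 19.4 × 110 = 2134 mg
C₀ = Dose / Vd = 2134 / 32.6 = 65.46 mg/L
k = ln2 / t½ = 0.693147 / 8.30 = 0.08351 h⁻¹
t / t½ = 33.20 / 8.30 = 4 half-lives
C = C₀ × (1/2)^4 = 65.46 × 0.06250 = 4.091 mg/L
(4.091 mg/L = 4.091 µg/mL)

4.09 µg/mL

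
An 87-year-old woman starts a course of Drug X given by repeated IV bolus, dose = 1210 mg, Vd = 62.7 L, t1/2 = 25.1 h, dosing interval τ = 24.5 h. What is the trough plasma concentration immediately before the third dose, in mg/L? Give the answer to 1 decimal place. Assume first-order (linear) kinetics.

14.8 mg/L

C₀ per dose = Dose / Vd = 1210 / 62.7 = 19.30 mg/L
k = ln2 / t½ = 0.693147 / 25.1 = 0.02762 h⁻¹
Fraction remaining after one interval: r = e^(−kτ) = e^(−0.02762 × 24.5) = 0.5083
Before dose 3, 2 doses have been given (aged 1τ, 2τ).
C_trough = C₀ × (r + r²) = 19.30 × (0.5083 + 0.2584) = 14.80 mg/L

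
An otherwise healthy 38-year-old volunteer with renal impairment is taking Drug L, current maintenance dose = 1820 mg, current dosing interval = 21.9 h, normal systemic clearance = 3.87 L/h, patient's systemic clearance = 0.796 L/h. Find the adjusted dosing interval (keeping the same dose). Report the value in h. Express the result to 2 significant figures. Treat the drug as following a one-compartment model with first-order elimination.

110 h

To keep the same average steady-state level, dosing rate must scale with clearance.
CL ratio = 0.796 / 3.87 = 0.2057
New interval (same dose) = 21.9 / 0.2057 = 106.5 h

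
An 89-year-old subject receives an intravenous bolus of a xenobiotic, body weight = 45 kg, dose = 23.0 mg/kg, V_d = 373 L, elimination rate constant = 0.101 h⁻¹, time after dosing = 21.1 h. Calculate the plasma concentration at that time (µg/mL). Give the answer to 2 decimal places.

Total dose = 23.0 × 45 = 1035 mg
C₀ = Dose / Vd = 1035 / 373 = 2.775 mg/L
C = C₀ · e^(−k·t) = 2.775 × e^(−0.1010 × 21.1)
  = 2.775 × 0.1187 = 0.3294 mg/L
(0.3294 mg/L = 0.3294 µg/mL)

0.33 µg/mL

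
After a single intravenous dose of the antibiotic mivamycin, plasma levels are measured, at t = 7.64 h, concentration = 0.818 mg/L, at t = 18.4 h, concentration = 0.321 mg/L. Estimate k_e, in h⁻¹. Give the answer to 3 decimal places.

k = ln(C₁/C₂) / (t₂ − t₁) = ln(0.818/0.321) / (18.4 − 7.64)
  = 0.9354 / 10.76 = 0.08693 h⁻¹

0.087 h⁻¹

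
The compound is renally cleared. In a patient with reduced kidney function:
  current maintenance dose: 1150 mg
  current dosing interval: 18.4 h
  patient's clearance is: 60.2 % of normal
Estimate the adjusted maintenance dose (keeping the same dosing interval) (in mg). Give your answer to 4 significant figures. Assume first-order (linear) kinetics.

692.3 mg

To keep the same average steady-state level, dosing rate must scale with clearance.
CL ratio = 60.2 / 100 = 0.6020
New dose (same interval) = 1150 × 0.6020 = 692.3 mg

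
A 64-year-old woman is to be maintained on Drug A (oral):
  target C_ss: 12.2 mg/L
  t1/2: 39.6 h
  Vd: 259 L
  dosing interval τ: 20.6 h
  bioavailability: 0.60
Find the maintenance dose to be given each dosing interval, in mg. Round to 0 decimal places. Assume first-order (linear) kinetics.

1899 mg

k = ln2 / t½ = 0.693147 / 39.6 = 0.01750 h⁻¹
CL = k × Vd = 0.01750 × 259 = 4.533 L/h
At steady state, F × (Dose/τ) = Css × CL.
Dose = Css × CL × τ / F = 12.2 × 4.533 × 20.6 / 0.60 = 1899 mg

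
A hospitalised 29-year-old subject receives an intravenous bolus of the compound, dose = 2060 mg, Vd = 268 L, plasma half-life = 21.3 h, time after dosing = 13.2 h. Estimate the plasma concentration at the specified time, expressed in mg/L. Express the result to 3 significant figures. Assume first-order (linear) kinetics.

C₀ = Dose / Vd = 2060 / 268 = 7.687 mg/L
k = ln2 / t½ = 0.693147 / 21.3 = 0.03254 h⁻¹
C = C₀ · e^(−k·t) = 7.687 × e^(−0.03254 × 13.2)
  = 7.687 × 0.6508 = 5.003 mg/L

5.00 mg/L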